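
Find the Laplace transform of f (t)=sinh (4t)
L{sinh(at)}=a/(s²-a²)
L{sinh(4t)}=4/(s²-16)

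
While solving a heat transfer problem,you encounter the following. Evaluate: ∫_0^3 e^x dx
Antiderivative: e^x
Evaluate: (e^3 - 1)

Answer: e^3 - 1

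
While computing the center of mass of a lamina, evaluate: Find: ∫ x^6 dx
Using power rule: ∫ x^6 dx=1/7 x^7+C=(1/7)x^7+C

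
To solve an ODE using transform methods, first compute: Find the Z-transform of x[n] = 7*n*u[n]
Z{n * u[n]}=z/(z-1)^2
By linearity: Z{7 * n * u[n]}=7z/(z-1)^2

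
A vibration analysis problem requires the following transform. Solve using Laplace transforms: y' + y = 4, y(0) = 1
Take L of both sides: sY(s)-1+Y(s)=4/s
Y(s)(s+1)=4/s+1
Y(s)=4/(s(s+1))+1/(s+1)
Partial fractions: 4/(s(s+1))=4/s - 4/(s+1)
So Y(s)=4/s - 3/(s+1)
Inverse transform (L^(-1){1/s}=1, L^(-1){1/(s+1)}=e^(-t)):

Answer: y(t)=4-3·e^(-t)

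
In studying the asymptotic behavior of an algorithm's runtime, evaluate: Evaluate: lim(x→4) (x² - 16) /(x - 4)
Factor: (x² - 16) = (x-4)(x + 4)
Cancel (x-4): lim(x→4) (x + 4) = 8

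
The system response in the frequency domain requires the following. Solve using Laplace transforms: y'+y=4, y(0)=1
Take L of both sides: sY(s)-1+Y(s)=4/s
Y(s)(s+1)=4/s+1
Y(s)=4/(s(s+1))+1/(s+1)
Partial fractions: 4/(s(s+1))=4/s - 4/(s+1)
So Y(s)=4/s - 3/(s+1)
Inverse transform (L^(-1){1/s}=1, L^(-1){1/(s+1)}=e^(-t)):

Answer: y(t)=4-3·e^(-t)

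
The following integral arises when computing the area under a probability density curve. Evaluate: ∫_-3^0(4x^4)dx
Step 1: Find antiderivative F(x)=(4/5)x^5
Step 2: F(0) - F(-3)=0 - (-972/5)=972/5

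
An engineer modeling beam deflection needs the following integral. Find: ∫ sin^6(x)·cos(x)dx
Let u=sin(x), du=cos(x) dx
∫ u^6 du=u^7/7 + C

Answer: sin^7(x)/7 + C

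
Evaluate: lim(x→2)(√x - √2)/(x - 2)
Multiply by conjugate (√x+√2)/(√x+√2):
= (x - 2)/((x - 2)(√x+√2)) = 1/(√x+√2)
As x → 2: 1/(2√2)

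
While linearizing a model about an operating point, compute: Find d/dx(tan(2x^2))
Chain rule: d/dx[tan(u)]=sec²(u)·u' where u=2x^2
u'=4x

Answer: 4x·sec²(2x^2)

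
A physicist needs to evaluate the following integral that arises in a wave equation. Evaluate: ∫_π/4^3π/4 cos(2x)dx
Antiderivative: sin(2x)/2
Evaluate at bounds: [sin(2·3π/4)/2] - [sin(2·π/4)/2]
= ((-1) - (1))/2 = -1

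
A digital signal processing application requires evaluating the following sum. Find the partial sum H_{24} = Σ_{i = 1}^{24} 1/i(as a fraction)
H_24 = 1 + 1/2 + 1/3 + ... + 1/24
= 1347822955/356948592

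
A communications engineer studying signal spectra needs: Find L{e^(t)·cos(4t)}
First shifting: L{e^(at)f(t)}=F(s-a)
L{cos(4t)}=s/(s² + 16)
Shift: (s-1)/((s-1)² + 16)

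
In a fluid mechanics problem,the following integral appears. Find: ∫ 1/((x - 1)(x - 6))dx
Partial fractions: 1/((x-1)(x-6)) = A/(x-1)+B/(x-6)
A = -1/5, B = 1/5
∫ [-1/5· 1/(x-1)+1/5· 1/(x-6)] dx
= (1/5)[ln|x-6| - ln|x-1|]+C

Answer: (1/5)·ln|(x-6)/(x-1)|+C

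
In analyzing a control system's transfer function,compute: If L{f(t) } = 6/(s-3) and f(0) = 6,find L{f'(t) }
L{f'(t)}=s·F(s) - f(0)=6s/(s-3)-6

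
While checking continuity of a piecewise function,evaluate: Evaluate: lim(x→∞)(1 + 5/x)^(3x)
Rewrite as [(1 + 5/x)^x]^3.
lim(1 + 5/x)^x=e^5, so limit=(e^5)^3=e^15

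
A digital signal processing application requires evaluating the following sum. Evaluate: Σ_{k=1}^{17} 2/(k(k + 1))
Partial fractions: 2/(k(k + 1)) = 2/k - 2/(k + 1)
Telescoping sum: 2(1 - 1/18) = 2·17/18

Answer: 17/9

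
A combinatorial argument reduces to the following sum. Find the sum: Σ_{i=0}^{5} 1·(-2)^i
Geometric series: S=a(1 - r^n)/(1 - r)
a=1, r=-2, n=6
S=1(1-64)/3=-21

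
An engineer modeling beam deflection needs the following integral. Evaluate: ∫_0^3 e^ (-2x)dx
Antiderivative: (1/(-2))e^(-2x)
Evaluate: (1/(-2))(e^-6 - 1)

Answer: (e^-6 - 1)/(-2)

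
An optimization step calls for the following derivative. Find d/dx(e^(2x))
Chain rule: d/dx[e^u]=e^u · u' where u=2x
u'=2

Answer: 2·e^(2x)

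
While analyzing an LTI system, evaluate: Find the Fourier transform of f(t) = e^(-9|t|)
Using the standard pair: F{e^(-a|t|)}=2a/(a^2+omega^2)
With a=9: F(omega)=18/(81+omega^2)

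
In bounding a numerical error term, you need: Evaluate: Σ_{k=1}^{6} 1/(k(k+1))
Partial fractions: 1/(k(k + 1))=1/k - 1/(k + 1)
Telescoping sum: 1(1 - 1/7)=1·6/7

Answer: 6/7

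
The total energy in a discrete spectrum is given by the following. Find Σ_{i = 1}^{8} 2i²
= 2·n(n + 1)(2n + 1)/6 = 2·8·9·17/6 = 408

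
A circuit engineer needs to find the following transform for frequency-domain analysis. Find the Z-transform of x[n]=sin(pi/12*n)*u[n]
Z{sin(w0*n)*u[n]} = z*sin(w0)/(z^2-2z*cos(w0)+1)
With w0 = pi/12: X(z) = z*sin(pi/12)/(z^2-2z*cos(pi/12)+1)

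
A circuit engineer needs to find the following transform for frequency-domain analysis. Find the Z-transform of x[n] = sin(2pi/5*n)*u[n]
Z{sin(w0 * n) * u[n]} = z * sin(w0)/(z^2 - 2z * cos(w0) + 1)
With w0 = 2pi/5: X(z) = z * sin(2pi/5)/(z^2 - 2z * cos(2pi/5) + 1)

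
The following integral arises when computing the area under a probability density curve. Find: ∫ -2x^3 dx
Using power rule: ∫ -2x^3 dx=-2/4 x^4+C=(-1/2)x^4+C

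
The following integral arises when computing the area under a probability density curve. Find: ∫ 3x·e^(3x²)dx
Let u = 3x², du = 6x dx
∫ (1/2)e^u du = e^u/2 + C

Answer: e^(3x²)/2 + C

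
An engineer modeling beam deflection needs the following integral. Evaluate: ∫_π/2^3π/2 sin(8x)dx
Antiderivative: -cos(8x)/8
Evaluate at bounds: [-cos(8·3π/2)/8] - [-cos(8·π/2)/8]
=(-(1) + (1))/8=0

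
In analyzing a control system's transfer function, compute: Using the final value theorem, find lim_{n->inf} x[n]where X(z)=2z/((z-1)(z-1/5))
Final value theorem: lim x[n]=lim_{z->1} (z-1)*X(z)
(z-1)*X(z)=2z/(z-1/5)
As z->1: 2/(1 - 1/5)=2/(4/5)=5/2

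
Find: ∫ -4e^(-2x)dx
Since d/dx[e^(-2x)] = -2e^(-2x), we get 2 e^(-2x)+C

Answer: 2e^(-2x)+C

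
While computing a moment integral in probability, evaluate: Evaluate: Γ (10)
Γ(n) = (n-1)! for positive integers
Γ(10) = 9! = 362880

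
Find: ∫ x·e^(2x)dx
Integration by parts: u=x, dv=e^(2x) dx
du=dx, v=e^(2x)/2
=x·e^(2x)/2 - ∫ e^(2x)/2 dx
=x·e^(2x)/2 - e^(2x)/4 + C

Answer: e^(2x)(x/2 - 1/4) + C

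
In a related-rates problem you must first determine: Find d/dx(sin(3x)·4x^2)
Product rule: (fg)' = f'g+fg'
f = sin(3x), f' = 3·cos(3x)
g = 4x^2, g' = 8x

Answer: 12·cos(3x)·x^2+8·sin(3x)·x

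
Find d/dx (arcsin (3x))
d/dx[arcsin(u)]=u'/√(1-u²), u=3x, u'=3

Answer: 3/√(1-9x²)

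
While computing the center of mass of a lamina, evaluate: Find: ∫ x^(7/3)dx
Power rule: ∫ x^(7/3) dx=x^(10/3)/(10/3) + C

Answer: (3/10)·x^(10/3) + C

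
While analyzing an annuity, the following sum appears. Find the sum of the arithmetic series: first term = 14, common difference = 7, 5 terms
Last term: a_n=14+(5-1)·7=42
Sum=n(a_1+a_n)/2=5(14+42)/2=140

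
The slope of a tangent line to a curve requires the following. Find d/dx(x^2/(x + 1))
Quotient rule: (f/g)' = (f'g - fg')/g²
f = x^2, f' = 2x
g = x + 1, g' = 1

Answer: (2x·(x + 1) - x^2)/(x + 1)²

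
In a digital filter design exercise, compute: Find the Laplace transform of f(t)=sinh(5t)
L{sinh(at)} = a/(s²-a²)
L{sinh(5t)} = 5/(s²-25)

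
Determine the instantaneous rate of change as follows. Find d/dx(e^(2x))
Chain rule: d/dx[e^u]=e^u · u' where u=2x
u'=2

Answer: 2·e^(2x)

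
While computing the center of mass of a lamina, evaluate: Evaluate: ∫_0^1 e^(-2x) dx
Antiderivative: (1/(-2))e^(-2x)
Evaluate: (1/(-2))(e^-2-1)

Answer: (e^-2-1)/(-2)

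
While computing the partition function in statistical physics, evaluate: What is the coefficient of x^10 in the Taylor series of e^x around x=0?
Taylor series of e^x=Σ x^n/n!
Coefficient of x^10=1/10!=1/3628800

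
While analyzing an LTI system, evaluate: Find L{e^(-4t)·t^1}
First shifting: L{e^(at)f(t)}=F(s-a)
L{t^1}=1/s^2
Shift s → s+4: 1/(s+4)^2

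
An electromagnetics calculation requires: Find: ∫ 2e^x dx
Since d/dx[e^x] = +e^x, we get 2e^x+C

Answer: 2e^x+C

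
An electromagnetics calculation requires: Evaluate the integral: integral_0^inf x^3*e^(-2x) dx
This is a Gamma integral. Substitute u = 2x (du = 2 dx):
integral_0^inf x^3*e^(-2x) dx = (1/2^4) integral_0^inf u^3*e^(-u) du
= Gamma(4)/2^4 = 3!/2^4 = 6/16

Answer: 3/8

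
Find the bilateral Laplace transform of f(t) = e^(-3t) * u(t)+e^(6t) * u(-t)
For e^(-3t) * u(t): L = 1/(s+3), Re(s) > -3
For e^(6t) * u(-t): L = -1/(s-6), Re(s) < 6
Combined: F(s) = 1/(s+3)-1/(s-6), -3 < Re(s) < 6

Answer: 1/(s+3)-1/(s-6), ROC: -3 < Re(s) < 6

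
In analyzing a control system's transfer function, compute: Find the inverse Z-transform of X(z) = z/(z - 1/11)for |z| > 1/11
Standard pair: z/(z-a) <-> a^n*u[n] for causal signals
With a=1/11: x[n]=(1/11)^n*u[n]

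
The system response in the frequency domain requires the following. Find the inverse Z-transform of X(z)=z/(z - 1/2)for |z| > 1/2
Standard pair: z/(z-a) <-> a^n * u[n] for causal signals
With a=1/2: x[n]=(1/2)^n * u[n]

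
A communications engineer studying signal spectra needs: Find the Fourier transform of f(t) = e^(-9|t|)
Using the standard pair: F{e^(-a|t|)} = 2a/(a^2+omega^2)
With a = 9: F(omega) = 18/(81+omega^2)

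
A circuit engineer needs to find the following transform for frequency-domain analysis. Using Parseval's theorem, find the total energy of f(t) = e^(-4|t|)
Parseval's theorem: E=integral |f(t)|^2 dt=(1/2pi) integral |F(omega)|^2 domega
E=integral_{-inf}^{inf} e^(-8|t|) dt=2 * integral_0^inf e^(-8t) dt=2/(2 * 4)=1/4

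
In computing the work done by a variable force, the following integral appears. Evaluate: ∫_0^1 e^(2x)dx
Antiderivative: (1/2)e^(2x)
Evaluate: (1/2)(e^2 - 1)

Answer: (e^2 - 1)/2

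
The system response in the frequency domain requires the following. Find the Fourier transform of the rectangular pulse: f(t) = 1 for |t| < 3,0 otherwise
F(omega)=integral from -3 to 3 of e^(-j*omega*t) dt
=2*sin(3*omega)/omega=6*sinc(3*omega/pi)

Answer: 2*sin(3*omega)/omega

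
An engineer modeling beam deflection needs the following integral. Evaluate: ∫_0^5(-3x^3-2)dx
Step 1: Find antiderivative F(x) = (-3/4)x^4 - 2x
Step 2: F(5) - F(0) = -1915/4 - (0) = -1915/4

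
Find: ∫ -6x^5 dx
Using power rule: ∫ -6x^5 dx=-6/6 x^6 + C=-x^6 + C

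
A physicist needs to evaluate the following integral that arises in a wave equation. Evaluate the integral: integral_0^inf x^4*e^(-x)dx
This is a Gamma integral. Substitute u=1x:
integral_0^inf x^4 * e^(-x) dx=(1/1^5) integral_0^inf u^4 * e^(-u) du
=Gamma(5)/1^5=4!/1^5=24/1

Answer: 24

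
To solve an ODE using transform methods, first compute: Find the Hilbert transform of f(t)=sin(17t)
The Hilbert transform shifts each frequency component by -pi/2.
H{sin(wt)}=-cos(wt)
With w=17: H{sin(17t)}=-cos(17t)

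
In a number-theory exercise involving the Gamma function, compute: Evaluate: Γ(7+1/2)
Γ(n+1/2)=(2n)!√π/(4^n·n!)
=87178291200√π/(16384·5040)=(135135/128)·√π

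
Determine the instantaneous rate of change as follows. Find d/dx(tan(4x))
Chain rule: d/dx[tan(u)] = sec²(u)·u' where u = 4x
u' = 4

Answer: 4·sec²(4x)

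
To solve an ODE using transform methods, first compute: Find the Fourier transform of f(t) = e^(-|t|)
Using the standard pair: F{e^(-a|t|)}=2a/(a^2+omega^2)
With a=1: F(omega)=2/(1+omega^2)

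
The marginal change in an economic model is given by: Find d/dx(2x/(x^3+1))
Quotient rule: (f/g)' = (f'g - fg')/g²
f = 2x, f' = 2
g = x^3 + 1, g' = 3x^2

Answer: (2·(x^3 + 1) - 6x^3)/(x^3 + 1)²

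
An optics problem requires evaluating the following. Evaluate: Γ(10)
Γ(n)=(n-1)! for positive integers
Γ(10)=9!=362880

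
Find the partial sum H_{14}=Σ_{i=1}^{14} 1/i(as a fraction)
H_14 = 1 + 1/2 + 1/3 + ... + 1/14
= 1171733/360360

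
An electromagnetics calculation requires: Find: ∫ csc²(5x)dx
Since d/dx[-cot(5x)] = 5csc²(5x), integral = -cot(5x)/5+C

Answer: (-1/5)cot(5x)+C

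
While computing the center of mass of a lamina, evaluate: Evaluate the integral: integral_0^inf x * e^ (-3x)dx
This is a Gamma integral. Substitute u = 3x (du = 3 dx):
integral_0^inf x*e^(-3x) dx = (1/3^2) integral_0^inf u^1*e^(-u) du
= Gamma(2)/3^2 = 1!/3^2 = 1/9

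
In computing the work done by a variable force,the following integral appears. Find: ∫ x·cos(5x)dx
By parts: u=x, dv=cos(5x) dx
du=dx, v=sin(5x)/5
=x·sin(5x)/5+cos(5x)/5²+C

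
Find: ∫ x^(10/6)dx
Power rule: ∫ x^(5/3) dx = x^(8/3)/(8/3) + C

Answer: (3/8)·x^(8/3) + C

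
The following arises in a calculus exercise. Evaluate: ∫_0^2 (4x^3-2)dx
Step 1: Find antiderivative F(x) = x^4-2x
Step 2: F(2) - F(0) = 12 - (0) = 12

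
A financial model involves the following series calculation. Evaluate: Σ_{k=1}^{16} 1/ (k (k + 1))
Partial fractions: 1/(k(k+1)) = 1/k - 1/(k+1)
Telescoping sum: 1(1-1/17) = 1·16/17

Answer: 16/17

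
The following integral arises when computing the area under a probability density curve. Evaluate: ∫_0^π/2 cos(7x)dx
Antiderivative: sin(7x)/7
Evaluate at bounds: [sin(7·π/2)/7] - [sin(7·0)/7]
=((-1) - (0))/7=-1/7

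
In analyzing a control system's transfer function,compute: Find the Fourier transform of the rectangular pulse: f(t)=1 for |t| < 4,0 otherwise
F(omega) = integral from -4 to 4 of e^(-j*omega*t) dt
= 2*sin(4*omega)/omega = 8*sinc(4*omega/pi)

Answer: 2*sin(4*omega)/omega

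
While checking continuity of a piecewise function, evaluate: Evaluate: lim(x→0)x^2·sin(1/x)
Squeeze theorem: -|x^2| ≤ x^2·sin(1/x) ≤ |x^2|
Since x^2 → 0 as x → 0, by squeeze theorem the limit is 0

Answer: 0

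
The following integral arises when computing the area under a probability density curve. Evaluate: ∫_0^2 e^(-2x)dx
Antiderivative: (1/(-2))e^(-2x)
Evaluate: (1/(-2))(e^-4 - 1)

Answer: (e^-4 - 1)/(-2)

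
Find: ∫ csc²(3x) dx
Since d/dx[-cot(3x)]=3csc²(3x), integral=-cot(3x)/3+C

Answer: (-1/3)cot(3x)+C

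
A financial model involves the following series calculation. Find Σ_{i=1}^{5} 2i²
=2·n(n+1)(2n+1)/6=2·5·6·11/6=110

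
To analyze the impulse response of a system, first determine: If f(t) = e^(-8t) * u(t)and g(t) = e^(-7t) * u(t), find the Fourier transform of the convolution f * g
By the convolution theorem: F{f * g}=F(omega) * G(omega)
F(omega)=1/(8+j * omega), G(omega)=1/(7+j * omega)
F{f * g}=1/((8+j * omega)(7+j * omega))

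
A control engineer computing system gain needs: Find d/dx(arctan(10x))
d/dx[arctan(u)] = u'/(1 + u²), u = 10x, u' = 10

Answer: 10/(1 + 100x²)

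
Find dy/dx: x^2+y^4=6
Differentiate: 2x+4y^3·(dy/dx) = 0
dy/dx = -2x/(4y^3)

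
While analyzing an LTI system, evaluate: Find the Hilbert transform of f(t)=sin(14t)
The Hilbert transform shifts each frequency component by -pi/2.
H{sin(wt)} = -cos(wt)
With w = 14: H{sin(14t)} = -cos(14t)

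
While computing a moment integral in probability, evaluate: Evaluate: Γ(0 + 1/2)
Γ(1/2) = √π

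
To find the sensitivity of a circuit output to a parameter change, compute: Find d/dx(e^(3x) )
Chain rule: d/dx[e^u]=e^u · u' where u=3x
u'=3

Answer: 3·e^(3x)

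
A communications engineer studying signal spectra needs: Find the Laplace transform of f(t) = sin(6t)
L{sin(wt)} = w/(s²+w²)
L{sin(6t)} = 6/(s²+36)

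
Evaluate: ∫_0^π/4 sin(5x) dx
Antiderivative: -cos(5x)/5
Evaluate at bounds: [-cos(5·π/4)/5] - [-cos(5·0)/5]
=(-(-√2/2)+(1))/5=1/5+√2/10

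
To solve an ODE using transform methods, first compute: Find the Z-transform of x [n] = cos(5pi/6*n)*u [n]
Z{cos(w0*n)*u[n]} = z(z - cos(w0))/(z^2-2z*cos(w0)+1)
With w0 = 5pi/6: X(z) = z(z - cos(5pi/6))/(z^2-2z*cos(5pi/6)+1)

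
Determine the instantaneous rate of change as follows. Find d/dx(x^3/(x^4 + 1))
Quotient rule: (f/g)' = (f'g - fg')/g²
f = x^3, f' = 3x^2
g = x^4 + 1, g' = 4x^3

Answer: (3x^2·(x^4 + 1) - 4x^6)/(x^4 + 1)²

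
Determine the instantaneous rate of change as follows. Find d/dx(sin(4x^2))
Chain rule: d/dx[sin(u)]=cos(u)·u' where u=4x^2
u'=8x

Answer: 8x·cos(4x^2)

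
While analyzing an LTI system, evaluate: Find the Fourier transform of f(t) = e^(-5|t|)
Using the standard pair: F{e^(-a|t|)}=2a/(a^2+omega^2)
With a=5: F(omega)=10/(25+omega^2)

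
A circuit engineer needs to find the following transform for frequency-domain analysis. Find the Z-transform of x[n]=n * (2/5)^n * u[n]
Using the property Z{n*a^n*u[n]} = az/(z-a)^2
With a = 2/5: X(z) = (2/5)z/(z - 2/5)^2, |z| > 2/5

Answer: (2/5)z/(z - 2/5)^2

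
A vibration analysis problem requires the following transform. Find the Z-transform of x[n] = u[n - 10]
Using the time-shift property: Z{u[n-10]} = z^(-10)*z/(z-1)
= z^(-9)/(z-1)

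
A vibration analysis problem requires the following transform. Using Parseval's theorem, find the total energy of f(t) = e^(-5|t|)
Parseval's theorem: E = integral |f(t)|^2 dt = (1/2pi) integral |F(omega)|^2 domega
E = integral_{-inf}^{inf} e^(-10|t|) dt = 2 * integral_0^inf e^(-10t) dt = 2/(2 * 5) = 1/5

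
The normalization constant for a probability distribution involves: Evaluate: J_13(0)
J_n(0) = 0 for all n > 0 (Bessel function of first kind)
J_13(0) = 0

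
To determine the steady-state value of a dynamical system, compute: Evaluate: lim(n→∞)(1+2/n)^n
This is the definition of e^2: lim(1+2/n)^n = e^2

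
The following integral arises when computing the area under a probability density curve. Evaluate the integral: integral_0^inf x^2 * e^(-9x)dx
This is a Gamma integral. Substitute u = 9x (du = 9 dx):
integral_0^inf x^2 * e^(-9x) dx = (1/9^3) integral_0^inf u^2 * e^(-u) du
= Gamma(3)/9^3 = 2!/9^3 = 2/729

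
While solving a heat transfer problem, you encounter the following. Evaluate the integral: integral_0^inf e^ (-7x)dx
integral_0^inf e^(-7x) dx = [-1/7*e^(-7x)]_0^inf
= 0 - (-1/7) = 1/7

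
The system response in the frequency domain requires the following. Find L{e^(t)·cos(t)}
First shifting: L{e^(at)f(t)}=F(s-a)
L{cos(t)}=s/(s²+1)
Shift: (s-1)/((s-1)²+1)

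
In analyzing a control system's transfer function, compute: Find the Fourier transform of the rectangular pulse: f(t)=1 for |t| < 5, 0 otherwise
F(omega) = integral from -5 to 5 of e^(-j * omega * t) dt
= 2 * sin(5 * omega)/omega = 10 * sinc(5 * omega/pi)

Answer: 2 * sin(5 * omega)/omega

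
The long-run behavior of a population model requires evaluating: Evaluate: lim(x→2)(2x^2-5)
Polynomial is continuous, so substitute x = 2:
2·2^2-5 = 3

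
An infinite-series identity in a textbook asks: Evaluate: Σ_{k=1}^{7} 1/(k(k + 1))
Partial fractions: 1/(k(k+1)) = 1/k - 1/(k+1)
Telescoping sum: 1(1-1/8) = 1·7/8

Answer: 7/8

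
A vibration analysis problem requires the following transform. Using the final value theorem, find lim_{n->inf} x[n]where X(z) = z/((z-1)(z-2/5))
Final value theorem: lim x[n] = lim_{z->1} (z-1)*X(z)
(z-1)*X(z) = z/(z-2/5)
As z->1: 1/(1 - 2/5) = 1/(3/5) = 5/3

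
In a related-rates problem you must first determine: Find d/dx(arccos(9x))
d/dx[arccos(u)] = -u'/√(1-u²), u = 9x, u' = 9

Answer: -9/√(1-81x²)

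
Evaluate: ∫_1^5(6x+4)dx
Step 1: Find antiderivative F(x) = 3x^2 + 4x
Step 2: F(5) - F(1) = 95 - (7) = 88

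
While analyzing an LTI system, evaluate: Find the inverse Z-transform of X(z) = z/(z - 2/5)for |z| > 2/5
Standard pair: z/(z-a) <-> a^n*u[n] for causal signals
With a=2/5: x[n]=(2/5)^n*u[n]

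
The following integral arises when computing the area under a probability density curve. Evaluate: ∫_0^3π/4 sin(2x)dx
Antiderivative: -cos(2x)/2
Evaluate at bounds: [-cos(2·3π/4)/2] - [-cos(2·0)/2]
=(-(0)+(1))/2=1/2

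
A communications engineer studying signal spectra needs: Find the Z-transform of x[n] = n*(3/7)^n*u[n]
Using the property Z{n*a^n*u[n]}=az/(z-a)^2
With a=3/7: X(z)=(3/7)z/(z - 3/7)^2, |z| > 3/7

Answer: (3/7)z/(z - 3/7)^2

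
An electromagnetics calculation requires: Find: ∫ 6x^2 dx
Using power rule: ∫ 6x^2 dx=6/3 x^3 + C=2x^3 + C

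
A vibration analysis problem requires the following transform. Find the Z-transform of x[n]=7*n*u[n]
Z{n*u[n]}=z/(z-1)^2
By linearity: Z{7*n*u[n]}=7z/(z-1)^2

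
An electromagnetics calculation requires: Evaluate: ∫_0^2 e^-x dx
Antiderivative: -e^-x
Evaluate: -(e^-2 - 1)

Answer: (e^-2 - 1)/(-1)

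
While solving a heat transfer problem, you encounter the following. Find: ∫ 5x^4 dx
Using power rule: ∫ 5x^4 dx=5/5 x^5 + C=x^5 + C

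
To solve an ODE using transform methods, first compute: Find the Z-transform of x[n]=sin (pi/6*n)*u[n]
Z{sin(w0 * n) * u[n]} = z * sin(w0)/(z^2-2z * cos(w0)+1)
With w0 = pi/6: X(z) = z * sin(pi/6)/(z^2-2z * cos(pi/6)+1)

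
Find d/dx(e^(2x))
Chain rule: d/dx[e^u]=e^u · u' where u=2x
u'=2

Answer: 2·e^(2x)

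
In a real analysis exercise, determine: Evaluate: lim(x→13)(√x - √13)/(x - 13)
Multiply by conjugate (√x + √13)/(√x + √13):
= (x - 13)/((x - 13)(√x + √13)) = 1/(√x + √13)
As x → 13: 1/(2√13)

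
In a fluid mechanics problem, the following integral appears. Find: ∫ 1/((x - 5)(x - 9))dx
Partial fractions: 1/((x-5)(x-9)) = A/(x-5)+B/(x-9)
A = -1/4, B = 1/4
∫ [-1/4· 1/(x-5)+1/4· 1/(x-9)] dx
= (1/4)[ln|x-9| - ln|x-5|]+C

Answer: (1/4)·ln|(x-9)/(x-5)|+C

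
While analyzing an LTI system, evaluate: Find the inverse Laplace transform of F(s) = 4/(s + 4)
L^(-1){4/(s-a)} = c·e^(at)
Here a = -4, c = 4

Answer: 4e^(-4t)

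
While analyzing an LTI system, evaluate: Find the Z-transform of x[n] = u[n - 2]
Using the time-shift property: Z{u[n-2]}=z^(-2) * z/(z-1)
=z^(-1)/(z-1)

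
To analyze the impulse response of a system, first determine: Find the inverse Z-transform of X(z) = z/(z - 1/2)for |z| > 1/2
Standard pair: z/(z-a) <-> a^n*u[n] for causal signals
With a=1/2: x[n]=(1/2)^n*u[n]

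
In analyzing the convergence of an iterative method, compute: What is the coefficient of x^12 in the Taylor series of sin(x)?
sin(x) has only odd powers. Coefficient of x^12 = 0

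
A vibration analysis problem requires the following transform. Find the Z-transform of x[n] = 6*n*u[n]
Z{n*u[n]} = z/(z-1)^2
By linearity: Z{6*n*u[n]} = 6z/(z-1)^2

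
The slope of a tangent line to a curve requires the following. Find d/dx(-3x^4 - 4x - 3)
Power rule: d/dx(ax^n) = n·a·x^(n-1)
Term by term: -12·x^3-4

Answer: -12x^3-4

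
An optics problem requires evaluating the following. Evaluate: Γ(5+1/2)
Γ(n+1/2) = (2n)!√π/(4^n·n!)
= 3628800√π/(1024·120) = (945/32)·√π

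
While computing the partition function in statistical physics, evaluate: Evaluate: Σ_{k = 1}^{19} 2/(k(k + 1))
Partial fractions: 2/(k(k+1))=2/k - 2/(k+1)
Telescoping sum: 2(1-1/20)=2·19/20

Answer: 19/10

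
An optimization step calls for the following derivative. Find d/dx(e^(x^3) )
Chain rule: d/dx[e^u]=e^u · u' where u=x^3
u'=3x^2

Answer: 3x^2·e^(x^3)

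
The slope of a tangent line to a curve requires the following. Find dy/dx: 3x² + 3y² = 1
Differentiate: 6x + 6y·(dy/dx)=0
dy/dx=-6x/(6y)=-1·(x/y)

Answer: dy/dx=-1·(x/y)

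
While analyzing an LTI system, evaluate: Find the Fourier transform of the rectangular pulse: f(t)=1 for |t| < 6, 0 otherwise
F(omega)=integral from -6 to 6 of e^(-j*omega*t) dt
=2*sin(6*omega)/omega=12*sinc(6*omega/pi)

Answer: 2*sin(6*omega)/omega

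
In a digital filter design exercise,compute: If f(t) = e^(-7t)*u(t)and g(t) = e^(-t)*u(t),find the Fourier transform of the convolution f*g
By the convolution theorem: F{f * g} = F(omega) * G(omega)
F(omega) = 1/(7 + j * omega), G(omega) = 1/(1 + j * omega)
F{f * g} = 1/((7 + j * omega)(1 + j * omega))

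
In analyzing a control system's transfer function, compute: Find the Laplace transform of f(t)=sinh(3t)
L{sinh(at)} = a/(s²-a²)
L{sinh(3t)} = 3/(s²-9)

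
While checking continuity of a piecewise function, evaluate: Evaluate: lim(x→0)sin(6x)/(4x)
L'Hôpital (0/0): lim 6cos(6x)/4 = 6/4

Answer: 3/2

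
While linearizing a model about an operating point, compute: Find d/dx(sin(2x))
Chain rule: d/dx[sin(u)] = cos(u)·u' where u = 2x
u' = 2

Answer: 2·cos(2x)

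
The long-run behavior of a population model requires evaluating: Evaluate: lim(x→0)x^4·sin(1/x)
Squeeze theorem: -|x^4| ≤ x^4·sin(1/x) ≤ |x^4|
Since x^4 → 0 as x → 0, by squeeze theorem the limit is 0

Answer: 0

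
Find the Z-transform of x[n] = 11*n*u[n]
Z{n * u[n]} = z/(z-1)^2
By linearity: Z{11 * n * u[n]} = 11z/(z-1)^2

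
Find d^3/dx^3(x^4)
Apply power rule 3 times:
d^1: 4x^3
d^2: 12x^2
d^3: 24x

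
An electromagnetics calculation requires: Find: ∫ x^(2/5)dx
Power rule: ∫ x^(2/5) dx = x^(7/5)/(7/5)+C

Answer: (5/7)·x^(7/5)+C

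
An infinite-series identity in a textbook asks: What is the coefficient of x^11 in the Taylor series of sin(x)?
sin(x)=Σ (-1)^k x^(2k+1)/(2k+1)!
For x^11: (-1)^5/11!=-1/39916800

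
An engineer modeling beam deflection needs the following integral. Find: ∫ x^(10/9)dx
Power rule: ∫ x^(10/9) dx = x^(19/9)/(19/9)+C

Answer: (9/19)·x^(19/9)+C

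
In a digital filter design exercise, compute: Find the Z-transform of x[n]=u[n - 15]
Using the time-shift property: Z{u[n-15]} = z^(-15) * z/(z-1)
= z^(-14)/(z-1)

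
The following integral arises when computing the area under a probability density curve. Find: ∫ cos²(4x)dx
Using identity cos²(u) = (1 + cos(2u))/2:
∫ (1 + cos(8x))/2 dx = x/2 + sin(8x)/16 + C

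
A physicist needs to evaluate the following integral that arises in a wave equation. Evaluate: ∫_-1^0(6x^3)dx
Step 1: Find antiderivative F(x) = (3/2)x^4
Step 2: F(0) - F(-1) = 0 - (3/2) = -3/2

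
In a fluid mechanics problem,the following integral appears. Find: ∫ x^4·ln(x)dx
By parts: u=ln(x), dv=x^4 dx
du=1/x dx, v=x^5/5
=x^5·ln(x)/5 - ∫ x^4/5 dx
=x^5·ln(x)/5 - x^5/25+C

Answer: x^5(ln(x)/5-1/25)+C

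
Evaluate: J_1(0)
J_n(0)=0 for all n > 0 (Bessel function of first kind)
J_1(0)=0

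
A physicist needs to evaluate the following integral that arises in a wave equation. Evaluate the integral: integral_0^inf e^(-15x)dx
integral_0^inf e^(-15x) dx=[-1/15 * e^(-15x)]_0^inf
=0 - (-1/15)=1/15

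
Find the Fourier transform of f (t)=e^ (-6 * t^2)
The Fourier transform of a Gaussian e^(-a * t^2) is sqrt(pi/a) * e^(-omega^2/(4a)).
With a = 6: F(omega) = sqrt(pi/6) * e^(-omega^2/24)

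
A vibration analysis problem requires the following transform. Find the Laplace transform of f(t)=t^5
L{t^n} = n!/s^(n + 1)
L{t^5} = 5!/s^6 = 120/s^6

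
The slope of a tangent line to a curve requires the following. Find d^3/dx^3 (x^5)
Apply power rule 3 times:
d^1: 5x^4
d^2: 20x^3
d^3: 60x^2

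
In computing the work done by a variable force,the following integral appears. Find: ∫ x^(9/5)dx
Power rule: ∫ x^(9/5) dx=x^(14/5)/(14/5)+C

Answer: (5/14)·x^(14/5)+C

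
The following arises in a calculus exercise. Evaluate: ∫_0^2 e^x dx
Antiderivative: e^x
Evaluate: (e^2 - 1)

Answer: e^2 - 1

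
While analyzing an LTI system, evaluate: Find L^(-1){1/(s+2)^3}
L^(-1){1/(s-a)^n} = t^(n-1)·e^(at)/(n-1)!
Here a = -2, n = 3: t^2·e^(-2t)/2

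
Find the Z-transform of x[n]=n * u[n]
Standard pair: Z{n * u[n]} = z/(z-1)^2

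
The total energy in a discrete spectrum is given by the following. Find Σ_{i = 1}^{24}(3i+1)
= 3·Σ i + 1·24 = 3·300 + 24 = 924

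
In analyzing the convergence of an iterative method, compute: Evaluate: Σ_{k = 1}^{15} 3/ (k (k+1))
Partial fractions: 3/(k(k+1)) = 3/k - 3/(k+1)
Telescoping sum: 3(1-1/16) = 3·15/16

Answer: 45/16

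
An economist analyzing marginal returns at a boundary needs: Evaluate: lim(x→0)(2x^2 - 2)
Polynomial is continuous, so substitute x = 0:
2·0^2 - 2 = -2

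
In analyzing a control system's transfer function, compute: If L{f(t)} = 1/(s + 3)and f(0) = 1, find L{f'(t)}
L{f'(t)} = s·F(s) - f(0) = s/(s + 3) - 1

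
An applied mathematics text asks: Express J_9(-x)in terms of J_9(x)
For integer n: J_n(-x)=(-1)^n J_n(x)
With n=9: J_9(-x)=(-1)^9 J_9(x)=-J_9(x)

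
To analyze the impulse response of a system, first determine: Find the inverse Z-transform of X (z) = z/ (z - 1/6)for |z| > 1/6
Standard pair: z/(z-a) <-> a^n*u[n] for causal signals
With a = 1/6: x[n] = (1/6)^n*u[n]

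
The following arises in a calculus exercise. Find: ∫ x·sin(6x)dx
By parts: u=x, dv=sin(6x) dx
du=dx, v=-cos(6x)/6
=-x·cos(6x)/6+sin(6x)/6²+C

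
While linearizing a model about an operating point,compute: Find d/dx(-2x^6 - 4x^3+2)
Power rule: d/dx(ax^n) = n·a·x^(n-1)
Term by term: -12·x^5 - 12·x^2

Answer: -12x^5 - 12x^2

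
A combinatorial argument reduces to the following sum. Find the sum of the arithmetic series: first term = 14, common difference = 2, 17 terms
Last term: a_n = 14 + (17 - 1)·2 = 46
Sum = n(a_1 + a_n)/2 = 17(14 + 46)/2 = 510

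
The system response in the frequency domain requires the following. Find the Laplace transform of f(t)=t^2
L{t^n} = n!/s^(n+1)
L{t^2} = 2!/s^3 = 2/s^3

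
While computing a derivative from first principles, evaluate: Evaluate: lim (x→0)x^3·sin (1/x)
Squeeze theorem: -|x^3| ≤ x^3·sin(1/x) ≤ |x^3|
Since x^3 → 0 as x → 0, by squeeze theorem the limit is 0

Answer: 0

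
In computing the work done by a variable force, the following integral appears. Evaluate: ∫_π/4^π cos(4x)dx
Antiderivative: sin(4x)/4
Evaluate at bounds: [sin(4·π)/4] - [sin(4·π/4)/4]
= ((0) - (0))/4 = 0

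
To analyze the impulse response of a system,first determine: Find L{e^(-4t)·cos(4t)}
First shifting: L{e^(at)f(t)}=F(s-a)
L{cos(4t)}=s/(s²+16)
Shift: (s+4)/((s+4)²+16)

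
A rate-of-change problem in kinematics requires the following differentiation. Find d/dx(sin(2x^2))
Chain rule: d/dx[sin(u)]=cos(u)·u' where u=2x^2
u'=4x

Answer: 4x·cos(2x^2)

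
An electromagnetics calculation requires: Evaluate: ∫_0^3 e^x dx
Antiderivative: e^x
Evaluate: (e^3-1)

Answer: e^3-1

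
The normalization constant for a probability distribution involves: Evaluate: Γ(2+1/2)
Γ(n+1/2)=(2n)!√π/(4^n·n!)
=24√π/(16·2)=(3/4)·√π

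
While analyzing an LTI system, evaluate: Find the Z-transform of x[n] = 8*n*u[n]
Z{n * u[n]} = z/(z-1)^2
By linearity: Z{8 * n * u[n]} = 8z/(z-1)^2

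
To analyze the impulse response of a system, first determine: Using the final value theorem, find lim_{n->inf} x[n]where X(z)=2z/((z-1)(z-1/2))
Final value theorem: lim x[n] = lim_{z->1} (z-1)*X(z)
(z-1)*X(z) = 2z/(z-1/2)
As z->1: 2/(1-1/2) = 2/(1/2) = 4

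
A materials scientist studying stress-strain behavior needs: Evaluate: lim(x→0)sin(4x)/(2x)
L'Hôpital (0/0): lim 4cos(4x)/2=4/2

Answer: 2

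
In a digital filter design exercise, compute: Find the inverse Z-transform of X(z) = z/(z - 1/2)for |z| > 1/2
Standard pair: z/(z-a) <-> a^n*u[n] for causal signals
With a = 1/2: x[n] = (1/2)^n*u[n]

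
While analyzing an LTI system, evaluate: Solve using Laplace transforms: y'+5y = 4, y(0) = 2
Take L of both sides: sY(s)-2+5Y(s)=4/s
Y(s)(s+5)=4/s+2
Y(s)=4/(s(s+5))+2/(s+5)
Partial fractions: 4/(s(s+5))=(4/5)/s - (4/5)/(s+5)
So Y(s)=(4/5)/s+(6/5)/(s+5)
Inverse transform (L^(-1){1/s}=1, L^(-1){1/(s+5)}=e^(-5t)):

Answer: y(t)=4/5+(6/5)·e^(-5t)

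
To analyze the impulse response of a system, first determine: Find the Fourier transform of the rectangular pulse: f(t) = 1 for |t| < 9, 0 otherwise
F(omega)=integral from -9 to 9 of e^(-j*omega*t) dt
=2*sin(9*omega)/omega=18*sinc(9*omega/pi)

Answer: 2*sin(9*omega)/omega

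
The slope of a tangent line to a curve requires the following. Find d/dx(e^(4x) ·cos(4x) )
Product rule: (fg)'=f'g + fg'
f=e^(4x), f'=4·e^(4x)
g=cos(4x), g'=-4·sin(4x)

Answer: 4·e^(4x)·cos(4x) - 4·e^(4x)·sin(4x)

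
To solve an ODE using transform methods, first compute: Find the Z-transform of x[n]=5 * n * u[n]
Z{n*u[n]} = z/(z-1)^2
By linearity: Z{5*n*u[n]} = 5z/(z-1)^2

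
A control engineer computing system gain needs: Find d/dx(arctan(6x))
d/dx[arctan(u)] = u'/(1+u²), u = 6x, u' = 6

Answer: 6/(1+36x²)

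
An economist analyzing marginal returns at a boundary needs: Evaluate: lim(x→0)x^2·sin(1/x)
Squeeze theorem: -|x^2| ≤ x^2·sin(1/x) ≤ |x^2|
Since x^2 → 0 as x → 0, by squeeze theorem the limit is 0

Answer: 0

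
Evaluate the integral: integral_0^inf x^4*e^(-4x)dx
This is a Gamma integral. Substitute u=4x (du=4 dx):
integral_0^inf x^4*e^(-4x) dx=(1/4^5) integral_0^inf u^4*e^(-u) du
=Gamma(5)/4^5=4!/4^5=24/1024

Answer: 3/128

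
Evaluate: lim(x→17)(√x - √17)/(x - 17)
Multiply by conjugate (√x + √17)/(√x + √17):
= (x - 17)/((x - 17)(√x + √17)) = 1/(√x + √17)
As x → 17: 1/(2√17)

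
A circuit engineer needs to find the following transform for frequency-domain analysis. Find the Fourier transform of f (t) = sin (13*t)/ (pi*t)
sin(W * t)/(pi * t)=(W/pi) * sinc(W * t/pi) is the impulse response of the ideal low-pass filter with cutoff W (here W=13).
Its Fourier transform is a rectangular function:
F(omega)=1 for |omega| < 13, 0 otherwise

Answer: rect(omega/26) [i.e., 1 for |omega| < 13, 0 otherwise]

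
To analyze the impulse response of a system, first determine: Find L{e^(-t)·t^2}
First shifting: L{e^(at)f(t)} = F(s-a)
L{t^2} = 2/s^3
Shift s → s+1: 2/(s+1)^3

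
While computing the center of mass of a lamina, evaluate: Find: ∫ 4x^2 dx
Using power rule: ∫ 4x^2 dx=4/3 x^3 + C=(4/3)x^3 + C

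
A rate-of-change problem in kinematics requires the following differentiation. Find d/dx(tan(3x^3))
Chain rule: d/dx[tan(u)] = sec²(u)·u' where u = 3x^3
u' = 9x^2

Answer: 9x^2·sec²(3x^3)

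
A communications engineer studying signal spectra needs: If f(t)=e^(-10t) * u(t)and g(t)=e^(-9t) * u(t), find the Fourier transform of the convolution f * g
By the convolution theorem: F{f * g}=F(omega) * G(omega)
F(omega)=1/(10+j * omega), G(omega)=1/(9+j * omega)
F{f * g}=1/((10+j * omega)(9+j * omega))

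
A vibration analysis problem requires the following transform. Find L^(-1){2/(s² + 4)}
L^(-1){w/(s²+w²)}=sin(wt)
Here w=2

Answer: sin(2t)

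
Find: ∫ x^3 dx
Using power rule: ∫ x^3 dx=1/4 x^4+C=(1/4)x^4+C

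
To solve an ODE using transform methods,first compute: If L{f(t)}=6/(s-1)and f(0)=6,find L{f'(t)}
L{f'(t)}=s·F(s) - f(0)=6s/(s-1) - 6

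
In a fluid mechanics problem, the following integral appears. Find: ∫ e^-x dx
Since d/dx[e^-x]=- e^-x, we get -1e^-x + C

Answer: -e^-x + C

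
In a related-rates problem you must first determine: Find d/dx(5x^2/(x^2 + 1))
Quotient rule: (f/g)' = (f'g - fg')/g²
f = 5x^2, f' = 10x
g = x^2+1, g' = 2x

Answer: (10x·(x^2+1)-10x^3)/(x^2+1)²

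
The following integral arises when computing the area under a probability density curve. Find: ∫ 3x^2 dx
Using power rule: ∫ 3x^2 dx = 3/3 x^3 + C = x^3 + C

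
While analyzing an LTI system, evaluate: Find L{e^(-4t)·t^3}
First shifting: L{e^(at)f(t)} = F(s-a)
L{t^3} = 6/s^4
Shift s → s + 4: 6/(s + 4)^4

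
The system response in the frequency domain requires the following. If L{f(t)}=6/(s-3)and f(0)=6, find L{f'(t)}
L{f'(t)}=s·F(s) - f(0)=6s/(s-3) - 6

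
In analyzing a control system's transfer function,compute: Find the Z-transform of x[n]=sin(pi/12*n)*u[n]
Z{sin(w0*n)*u[n]}=z*sin(w0)/(z^2 - 2z*cos(w0) + 1)
With w0=pi/12: X(z)=z*sin(pi/12)/(z^2 - 2z*cos(pi/12) + 1)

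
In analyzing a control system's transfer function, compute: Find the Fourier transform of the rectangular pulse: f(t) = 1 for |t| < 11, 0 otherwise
F(omega) = integral from -11 to 11 of e^(-j * omega * t) dt
= 2 * sin(11 * omega)/omega = 22 * sinc(11 * omega/pi)

Answer: 2 * sin(11 * omega)/omega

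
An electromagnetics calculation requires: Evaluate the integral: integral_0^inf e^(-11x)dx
integral_0^inf e^(-11x) dx=[-1/11*e^(-11x)]_0^inf
=0 - (-1/11)=1/11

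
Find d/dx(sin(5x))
Chain rule: d/dx[sin(u)] = cos(u)·u' where u = 5x
u' = 5

Answer: 5·cos(5x)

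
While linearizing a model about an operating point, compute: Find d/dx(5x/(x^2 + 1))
Quotient rule: (f/g)' = (f'g - fg')/g²
f = 5x, f' = 5
g = x^2 + 1, g' = 2x

Answer: (5·(x^2 + 1) - 10x^2)/(x^2 + 1)²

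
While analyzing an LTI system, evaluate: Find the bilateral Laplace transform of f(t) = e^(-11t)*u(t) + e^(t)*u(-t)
For e^(-11t) * u(t): L = 1/(s + 11), Re(s) > -11
For e^(t) * u(-t): L = -1/(s-1), Re(s) < 1
Combined: F(s) = 1/(s + 11) - 1/(s-1), -11 < Re(s) < 1

Answer: 1/(s + 11) - 1/(s-1), ROC: -11 < Re(s) < 1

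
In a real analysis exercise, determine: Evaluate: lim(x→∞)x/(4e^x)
Apply L'Hôpital 1 times (∞/∞ each time):
Eventually get 1!/(4e^x) → 0

Answer: 0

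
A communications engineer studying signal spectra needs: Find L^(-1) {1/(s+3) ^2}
L^(-1){1/(s-a)^n}=t^(n-1)·e^(at)/(n-1)!
Here a=-3, n=2: t^1·e^(-3t)/1

Answer: t·e^(-3t)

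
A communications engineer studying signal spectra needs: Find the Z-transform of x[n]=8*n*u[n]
Z{n * u[n]} = z/(z-1)^2
By linearity: Z{8 * n * u[n]} = 8z/(z-1)^2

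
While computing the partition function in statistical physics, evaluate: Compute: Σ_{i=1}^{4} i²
Using formula: Σ i^2=n(n+1)(2n+1)/6=4·5·9/6=30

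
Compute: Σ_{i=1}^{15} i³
Using formula: Σ i^3=[n(n + 1)/2]²=[15·16/2]²=14400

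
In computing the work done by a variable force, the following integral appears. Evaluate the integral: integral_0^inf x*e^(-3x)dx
This is a Gamma integral. Substitute u=3x (du=3 dx):
integral_0^inf x*e^(-3x) dx=(1/3^2) integral_0^inf u^1*e^(-u) du
=Gamma(2)/3^2=1!/3^2=1/9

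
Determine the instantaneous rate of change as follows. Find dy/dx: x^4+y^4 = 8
Differentiate: 4x^3+4y^3·(dy/dx) = 0
dy/dx = -4x^3/(4y^3)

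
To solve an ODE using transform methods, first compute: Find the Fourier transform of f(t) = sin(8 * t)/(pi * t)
sin(W*t)/(pi*t)=(W/pi)*sinc(W*t/pi) is the impulse response of the ideal low-pass filter with cutoff W (here W=8).
Its Fourier transform is a rectangular function:
F(omega)=1 for |omega| < 8, 0 otherwise

Answer: rect(omega/16) [i.e., 1 for |omega| < 8, 0 otherwise]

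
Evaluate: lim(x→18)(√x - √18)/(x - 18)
Multiply by conjugate (√x + √18)/(√x + √18):
= (x - 18)/((x - 18)(√x + √18)) = 1/(√x + √18)
As x → 18: 1/(2√18)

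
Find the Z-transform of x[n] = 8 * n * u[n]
Z{n*u[n]} = z/(z-1)^2
By linearity: Z{8*n*u[n]} = 8z/(z-1)^2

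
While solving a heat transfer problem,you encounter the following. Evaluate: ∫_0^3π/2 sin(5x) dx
Antiderivative: -cos(5x)/5
Evaluate at bounds: [-cos(5·3π/2)/5] - [-cos(5·0)/5]
= (-(0) + (1))/5 = 1/5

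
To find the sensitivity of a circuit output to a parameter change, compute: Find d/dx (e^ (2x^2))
Chain rule: d/dx[e^u]=e^u · u' where u=2x^2
u'=4x

Answer: 4x·e^(2x^2)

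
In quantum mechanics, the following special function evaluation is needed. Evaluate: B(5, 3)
B(x,y)=Γ(x)Γ(y)/Γ(x+y)=(x-1)!(y-1)!/(x+y-1)!
B(5,3)=4!·2!/7!=1/105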